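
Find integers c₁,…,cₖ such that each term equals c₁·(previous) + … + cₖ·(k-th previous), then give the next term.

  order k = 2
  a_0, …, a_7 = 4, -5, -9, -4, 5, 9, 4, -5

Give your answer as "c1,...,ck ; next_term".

1,-1 ; -9

  a_2 = 1·-5 + -1·4 = -9
  a_3 = 1·-9 + -1·-5 = -4
  a_4 = 1·-4 + -1·-9 = 5
  a_5 = 1·5 + -1·-4 = 9
  a_6 = 1·9 + -1·5 = 4
  a_7 = 1·4 + -1·9 = -5
  a_8 = 1·-5 + -1·4 = -9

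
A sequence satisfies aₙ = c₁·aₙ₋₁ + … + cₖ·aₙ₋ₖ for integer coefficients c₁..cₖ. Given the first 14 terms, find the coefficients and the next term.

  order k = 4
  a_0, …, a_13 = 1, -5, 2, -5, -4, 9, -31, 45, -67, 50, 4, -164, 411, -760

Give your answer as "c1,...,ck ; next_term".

-2,0,3,1 ; 1032

  a_4 = -2·-5 + 0·2 + 3·-5 + 1·1 = -4
  a_5 = -2·-4 + 0·-5 + 3·2 + 1·-5 = 9
  a_6 = -2·9 + 0·-4 + 3·-5 + 1·2 = -31
  a_7 = -2·-31 + 0·9 + 3·-4 + 1·-5 = 45
  a_8 = -2·45 + 0·-31 + 3·9 + 1·-4 = -67
  a_9 = -2·-67 + 0·45 + 3·-31 + 1·9 = 50
  a_10 = -2·50 + 0·-67 + 3·45 + 1·-31 = 4
  a_11 = -2·4 + 0·50 + 3·-67 + 1·45 = -164
  a_12 = -2·-164 + 0·4 + 3·50 + 1·-67 = 411
  a_13 = -2·411 + 0·-164 + 3·4 + 1·50 = -760
  a_14 = -2·-760 + 0·411 + 3·-164 + 1·4 = 1032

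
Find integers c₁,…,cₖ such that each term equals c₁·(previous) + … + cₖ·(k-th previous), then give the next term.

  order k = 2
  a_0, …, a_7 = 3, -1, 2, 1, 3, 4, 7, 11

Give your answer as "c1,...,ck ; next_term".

  a_2 = 1·-1 + 1·3 = 2
  a_3 = 1·2 + 1·-1 = 1
  a_4 = 1·1 + 1·2 = 3
  a_5 = 1·3 + 1·1 = 4
  a_6 = 1·4 + 1·3 = 7
  a_7 = 1·7 + 1·4 = 11
  a_8 = 1·11 + 1·7 = 18

1,1 ; 18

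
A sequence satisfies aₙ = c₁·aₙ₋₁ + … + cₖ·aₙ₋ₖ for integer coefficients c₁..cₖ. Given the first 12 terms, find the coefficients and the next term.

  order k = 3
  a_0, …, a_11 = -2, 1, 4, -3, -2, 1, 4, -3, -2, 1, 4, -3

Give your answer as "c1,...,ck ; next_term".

  a_3 = -1·4 + -1·1 + -1·-2 = -3
  a_4 = -1·-3 + -1·4 + -1·1 = -2
  a_5 = -1·-2 + -1·-3 + -1·4 = 1
  a_6 = -1·1 + -1·-2 + -1·-3 = 4
  a_7 = -1·4 + -1·1 + -1·-2 = -3
  a_8 = -1·-3 + -1·4 + -1·1 = -2
  a_9 = -1·-2 + -1·-3 + -1·4 = 1
  a_10 = -1·1 + -1·-2 + -1·-3 = 4
  a_11 = -1·4 + -1·1 + -1·-2 = -3
  a_12 = -1·-3 + -1·4 + -1·1 = -2

-1,-1,-1 ; -2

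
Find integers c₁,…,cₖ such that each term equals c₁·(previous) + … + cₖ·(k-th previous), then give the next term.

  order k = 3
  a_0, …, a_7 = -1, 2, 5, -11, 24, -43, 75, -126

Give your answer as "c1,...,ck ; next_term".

-2,0,1 ; 209

  a_3 = -2·5 + 0·2 + 1·-1 = -11
  a_4 = -2·-11 + 0·5 + 1·2 = 24
  a_5 = -2·24 + 0·-11 + 1·5 = -43
  a_6 = -2·-43 + 0·24 + 1·-11 = 75
  a_7 = -2·75 + 0·-43 + 1·24 = -126
  a_8 = -2·-126 + 0·75 + 1·-43 = 209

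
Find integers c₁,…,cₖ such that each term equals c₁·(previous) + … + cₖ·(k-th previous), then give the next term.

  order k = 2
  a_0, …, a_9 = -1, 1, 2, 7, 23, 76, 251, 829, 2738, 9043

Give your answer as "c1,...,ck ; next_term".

  a_2 = 3·1 + 1·-1 = 2
  a_3 = 3·2 + 1·1 = 7
  a_4 = 3·7 + 1·2 = 23
  a_5 = 3·23 + 1·7 = 76
  a_6 = 3·76 + 1·23 = 251
  a_7 = 3·251 + 1·76 = 829
  a_8 = 3·829 + 1·251 = 2738
  a_9 = 3·2738 + 1·829 = 9043
  a_10 = 3·9043 + 1·2738 = 29867

3,1 ; 29867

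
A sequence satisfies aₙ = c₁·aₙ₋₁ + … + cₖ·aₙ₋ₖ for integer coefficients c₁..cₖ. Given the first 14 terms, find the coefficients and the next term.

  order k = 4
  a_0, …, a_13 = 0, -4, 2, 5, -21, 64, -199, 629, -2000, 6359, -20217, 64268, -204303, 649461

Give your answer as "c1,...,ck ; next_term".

-3,1,2,2 ; -2064584

  a_4 = -3·5 + 1·2 + 2·-4 + 2·0 = -21
  a_5 = -3·-21 + 1·5 + 2·2 + 2·-4 = 64
  a_6 = -3·64 + 1·-21 + 2·5 + 2·2 = -199
  a_7 = -3·-199 + 1·64 + 2·-21 + 2·5 = 629
  a_8 = -3·629 + 1·-199 + 2·64 + 2·-21 = -2000
  a_9 = -3·-2000 + 1·629 + 2·-199 + 2·64 = 6359
  a_10 = -3·6359 + 1·-2000 + 2·629 + 2·-199 = -20217
  a_11 = -3·-20217 + 1·6359 + 2·-2000 + 2·629 = 64268
  a_12 = -3·64268 + 1·-20217 + 2·6359 + 2·-2000 = -204303
  a_13 = -3·-204303 + 1·64268 + 2·-20217 + 2·6359 = 649461
  a_14 = -3·649461 + 1·-204303 + 2·64268 + 2·-20217 = -2064584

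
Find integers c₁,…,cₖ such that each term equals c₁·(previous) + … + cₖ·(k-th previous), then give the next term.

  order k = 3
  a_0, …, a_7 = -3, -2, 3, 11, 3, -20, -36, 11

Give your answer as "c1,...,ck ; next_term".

0,-1,-3 ; 96

  a_3 = 0·3 + -1·-2 + -3·-3 = 11
  a_4 = 0·11 + -1·3 + -3·-2 = 3
  a_5 = 0·3 + -1·11 + -3·3 = -20
  a_6 = 0·-20 + -1·3 + -3·11 = -36
  a_7 = 0·-36 + -1·-20 + -3·3 = 11
  a_8 = 0·11 + -1·-36 + -3·-20 = 96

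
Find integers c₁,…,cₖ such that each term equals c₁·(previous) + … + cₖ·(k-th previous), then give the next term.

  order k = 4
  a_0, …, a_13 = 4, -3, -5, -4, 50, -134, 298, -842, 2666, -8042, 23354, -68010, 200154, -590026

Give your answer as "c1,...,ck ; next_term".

  a_4 = -3·-4 + -2·-5 + -4·-3 + 4·4 = 50
  a_5 = -3·50 + -2·-4 + -4·-5 + 4·-3 = -134
  a_6 = -3·-134 + -2·50 + -4·-4 + 4·-5 = 298
  a_7 = -3·298 + -2·-134 + -4·50 + 4·-4 = -842
  a_8 = -3·-842 + -2·298 + -4·-134 + 4·50 = 2666
  a_9 = -3·2666 + -2·-842 + -4·298 + 4·-134 = -8042
  a_10 = -3·-8042 + -2·2666 + -4·-842 + 4·298 = 23354
  a_11 = -3·23354 + -2·-8042 + -4·2666 + 4·-842 = -68010
  a_12 = -3·-68010 + -2·23354 + -4·-8042 + 4·2666 = 200154
  a_13 = -3·200154 + -2·-68010 + -4·23354 + 4·-8042 = -590026
  a_14 = -3·-590026 + -2·200154 + -4·-68010 + 4·23354 = 1735226

-3,-2,-4,4 ; 1735226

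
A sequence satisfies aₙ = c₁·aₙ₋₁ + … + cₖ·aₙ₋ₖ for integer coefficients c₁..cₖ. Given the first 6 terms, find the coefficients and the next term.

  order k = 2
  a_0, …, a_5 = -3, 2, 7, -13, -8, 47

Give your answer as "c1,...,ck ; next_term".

-1,-3 ; -23

  a_2 = -1·2 + -3·-3 = 7
  a_3 = -1·7 + -3·2 = -13
  a_4 = -1·-13 + -3·7 = -8
  a_5 = -1·-8 + -3·-13 = 47
  a_6 = -1·47 + -3·-8 = -23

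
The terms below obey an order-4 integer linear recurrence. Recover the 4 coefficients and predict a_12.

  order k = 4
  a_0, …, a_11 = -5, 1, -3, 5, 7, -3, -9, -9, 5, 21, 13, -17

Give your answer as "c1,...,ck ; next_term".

  a_4 = 0·5 + -1·-3 + -1·1 + -1·-5 = 7
  a_5 = 0·7 + -1·5 + -1·-3 + -1·1 = -3
  a_6 = 0·-3 + -1·7 + -1·5 + -1·-3 = -9
  a_7 = 0·-9 + -1·-3 + -1·7 + -1·5 = -9
  a_8 = 0·-9 + -1·-9 + -1·-3 + -1·7 = 5
  a_9 = 0·5 + -1·-9 + -1·-9 + -1·-3 = 21
  a_10 = 0·21 + -1·5 + -1·-9 + -1·-9 = 13
  a_11 = 0·13 + -1·21 + -1·5 + -1·-9 = -17
  a_12 = 0·-17 + -1·13 + -1·21 + -1·5 = -39

0,-1,-1,-1 ; -39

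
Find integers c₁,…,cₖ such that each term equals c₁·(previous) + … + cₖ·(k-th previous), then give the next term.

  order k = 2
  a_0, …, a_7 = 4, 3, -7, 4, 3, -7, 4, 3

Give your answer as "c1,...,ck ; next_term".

  a_2 = -1·3 + -1·4 = -7
  a_3 = -1·-7 + -1·3 = 4
  a_4 = -1·4 + -1·-7 = 3
  a_5 = -1·3 + -1·4 = -7
  a_6 = -1·-7 + -1·3 = 4
  a_7 = -1·4 + -1·-7 = 3
  a_8 = -1·3 + -1·4 = -7

-1,-1 ; -7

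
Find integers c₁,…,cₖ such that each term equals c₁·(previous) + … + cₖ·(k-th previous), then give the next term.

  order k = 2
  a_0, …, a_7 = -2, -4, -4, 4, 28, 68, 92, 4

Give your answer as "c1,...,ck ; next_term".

  a_2 = 3·-4 + -4·-2 = -4
  a_3 = 3·-4 + -4·-4 = 4
  a_4 = 3·4 + -4·-4 = 28
  a_5 = 3·28 + -4·4 = 68
  a_6 = 3·68 + -4·28 = 92
  a_7 = 3·92 + -4·68 = 4
  a_8 = 3·4 + -4·92 = -356

3,-4 ; -356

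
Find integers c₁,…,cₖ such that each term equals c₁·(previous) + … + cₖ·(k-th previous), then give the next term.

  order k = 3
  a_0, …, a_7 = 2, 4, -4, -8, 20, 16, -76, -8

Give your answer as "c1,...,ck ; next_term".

0,-3,2 ; 260

  a_3 = 0·-4 + -3·4 + 2·2 = -8
  a_4 = 0·-8 + -3·-4 + 2·4 = 20
  a_5 = 0·20 + -3·-8 + 2·-4 = 16
  a_6 = 0·16 + -3·20 + 2·-8 = -76
  a_7 = 0·-76 + -3·16 + 2·20 = -8
  a_8 = 0·-8 + -3·-76 + 2·16 = 260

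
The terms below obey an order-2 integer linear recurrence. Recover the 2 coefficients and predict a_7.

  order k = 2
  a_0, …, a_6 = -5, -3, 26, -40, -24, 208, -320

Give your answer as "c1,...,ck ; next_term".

-2,-4 ; -192

  a_2 = -2·-3 + -4·-5 = 26
  a_3 = -2·26 + -4·-3 = -40
  a_4 = -2·-40 + -4·26 = -24
  a_5 = -2·-24 + -4·-40 = 208
  a_6 = -2·208 + -4·-24 = -320
  a_7 = -2·-320 + -4·208 = -192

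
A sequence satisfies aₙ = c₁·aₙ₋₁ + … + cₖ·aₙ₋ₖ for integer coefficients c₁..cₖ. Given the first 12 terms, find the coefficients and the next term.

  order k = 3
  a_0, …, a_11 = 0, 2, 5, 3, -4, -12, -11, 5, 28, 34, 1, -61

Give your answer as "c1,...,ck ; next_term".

1,-1,-1 ; -96

  a_3 = 1·5 + -1·2 + -1·0 = 3
  a_4 = 1·3 + -1·5 + -1·2 = -4
  a_5 = 1·-4 + -1·3 + -1·5 = -12
  a_6 = 1·-12 + -1·-4 + -1·3 = -11
  a_7 = 1·-11 + -1·-12 + -1·-4 = 5
  a_8 = 1·5 + -1·-11 + -1·-12 = 28
  a_9 = 1·28 + -1·5 + -1·-11 = 34
  a_10 = 1·34 + -1·28 + -1·5 = 1
  a_11 = 1·1 + -1·34 + -1·28 = -61
  a_12 = 1·-61 + -1·1 + -1·34 = -96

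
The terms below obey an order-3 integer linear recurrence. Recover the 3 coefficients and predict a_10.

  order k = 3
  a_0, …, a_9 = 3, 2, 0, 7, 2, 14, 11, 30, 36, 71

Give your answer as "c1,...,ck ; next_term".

  a_3 = 0·0 + 2·2 + 1·3 = 7
  a_4 = 0·7 + 2·0 + 1·2 = 2
  a_5 = 0·2 + 2·7 + 1·0 = 14
  a_6 = 0·14 + 2·2 + 1·7 = 11
  a_7 = 0·11 + 2·14 + 1·2 = 30
  a_8 = 0·30 + 2·11 + 1·14 = 36
  a_9 = 0·36 + 2·30 + 1·11 = 71
  a_10 = 0·71 + 2·36 + 1·30 = 102

0,2,1 ; 102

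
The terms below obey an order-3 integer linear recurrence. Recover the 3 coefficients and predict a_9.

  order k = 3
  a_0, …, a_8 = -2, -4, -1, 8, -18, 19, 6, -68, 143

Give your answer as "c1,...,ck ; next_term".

  a_3 = -2·-1 + -2·-4 + 1·-2 = 8
  a_4 = -2·8 + -2·-1 + 1·-4 = -18
  a_5 = -2·-18 + -2·8 + 1·-1 = 19
  a_6 = -2·19 + -2·-18 + 1·8 = 6
  a_7 = -2·6 + -2·19 + 1·-18 = -68
  a_8 = -2·-68 + -2·6 + 1·19 = 143
  a_9 = -2·143 + -2·-68 + 1·6 = -144

-2,-2,1 ; -144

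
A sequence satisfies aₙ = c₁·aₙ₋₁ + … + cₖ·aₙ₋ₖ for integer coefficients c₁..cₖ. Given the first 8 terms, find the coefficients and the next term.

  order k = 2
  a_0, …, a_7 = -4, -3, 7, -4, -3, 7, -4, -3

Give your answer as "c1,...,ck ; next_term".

  a_2 = -1·-3 + -1·-4 = 7
  a_3 = -1·7 + -1·-3 = -4
  a_4 = -1·-4 + -1·7 = -3
  a_5 = -1·-3 + -1·-4 = 7
  a_6 = -1·7 + -1·-3 = -4
  a_7 = -1·-4 + -1·7 = -3
  a_8 = -1·-3 + -1·-4 = 7

-1,-1 ; 7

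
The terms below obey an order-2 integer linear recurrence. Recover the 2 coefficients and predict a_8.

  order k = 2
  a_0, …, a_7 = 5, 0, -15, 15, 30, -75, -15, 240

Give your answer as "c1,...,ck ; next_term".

  a_2 = -1·0 + -3·5 = -15
  a_3 = -1·-15 + -3·0 = 15
  a_4 = -1·15 + -3·-15 = 30
  a_5 = -1·30 + -3·15 = -75
  a_6 = -1·-75 + -3·30 = -15
  a_7 = -1·-15 + -3·-75 = 240
  a_8 = -1·240 + -3·-15 = -195

-1,-3 ; -195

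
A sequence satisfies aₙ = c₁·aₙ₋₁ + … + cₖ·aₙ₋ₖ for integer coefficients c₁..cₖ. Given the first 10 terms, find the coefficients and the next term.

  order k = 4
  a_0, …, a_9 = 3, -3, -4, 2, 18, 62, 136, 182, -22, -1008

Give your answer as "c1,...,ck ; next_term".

  a_4 = 3·2 + -3·-4 + -2·-3 + -2·3 = 18
  a_5 = 3·18 + -3·2 + -2·-4 + -2·-3 = 62
  a_6 = 3·62 + -3·18 + -2·2 + -2·-4 = 136
  a_7 = 3·136 + -3·62 + -2·18 + -2·2 = 182
  a_8 = 3·182 + -3·136 + -2·62 + -2·18 = -22
  a_9 = 3·-22 + -3·182 + -2·136 + -2·62 = -1008
  a_10 = 3·-1008 + -3·-22 + -2·182 + -2·136 = -3594

3,-3,-2,-2 ; -3594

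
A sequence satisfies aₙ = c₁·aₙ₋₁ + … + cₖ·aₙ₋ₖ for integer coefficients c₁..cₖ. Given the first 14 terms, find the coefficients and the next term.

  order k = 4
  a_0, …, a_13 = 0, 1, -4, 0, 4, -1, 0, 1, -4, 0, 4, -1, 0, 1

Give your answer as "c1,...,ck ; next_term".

  a_4 = 0·0 + -1·-4 + 0·1 + -1·0 = 4
  a_5 = 0·4 + -1·0 + 0·-4 + -1·1 = -1
  a_6 = 0·-1 + -1·4 + 0·0 + -1·-4 = 0
  a_7 = 0·0 + -1·-1 + 0·4 + -1·0 = 1
  a_8 = 0·1 + -1·0 + 0·-1 + -1·4 = -4
  a_9 = 0·-4 + -1·1 + 0·0 + -1·-1 = 0
  a_10 = 0·0 + -1·-4 + 0·1 + -1·0 = 4
  a_11 = 0·4 + -1·0 + 0·-4 + -1·1 = -1
  a_12 = 0·-1 + -1·4 + 0·0 + -1·-4 = 0
  a_13 = 0·0 + -1·-1 + 0·4 + -1·0 = 1
  a_14 = 0·1 + -1·0 + 0·-1 + -1·4 = -4

0,-1,0,-1 ; -4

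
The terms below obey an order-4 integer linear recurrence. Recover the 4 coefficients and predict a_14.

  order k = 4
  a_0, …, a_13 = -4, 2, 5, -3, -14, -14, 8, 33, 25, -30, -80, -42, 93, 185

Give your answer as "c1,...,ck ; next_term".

  a_4 = 1·-3 + -1·5 + -1·2 + 1·-4 = -14
  a_5 = 1·-14 + -1·-3 + -1·5 + 1·2 = -14
  a_6 = 1·-14 + -1·-14 + -1·-3 + 1·5 = 8
  a_7 = 1·8 + -1·-14 + -1·-14 + 1·-3 = 33
  a_8 = 1·33 + -1·8 + -1·-14 + 1·-14 = 25
  a_9 = 1·25 + -1·33 + -1·8 + 1·-14 = -30
  a_10 = 1·-30 + -1·25 + -1·33 + 1·8 = -80
  a_11 = 1·-80 + -1·-30 + -1·25 + 1·33 = -42
  a_12 = 1·-42 + -1·-80 + -1·-30 + 1·25 = 93
  a_13 = 1·93 + -1·-42 + -1·-80 + 1·-30 = 185
  a_14 = 1·185 + -1·93 + -1·-42 + 1·-80 = 54

1,-1,-1,1 ; 54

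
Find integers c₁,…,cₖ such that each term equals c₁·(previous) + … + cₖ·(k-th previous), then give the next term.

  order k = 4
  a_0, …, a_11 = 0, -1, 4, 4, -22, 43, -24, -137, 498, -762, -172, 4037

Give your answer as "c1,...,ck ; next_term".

-2,-3,2,-3 ; -10576

  a_4 = -2·4 + -3·4 + 2·-1 + -3·0 = -22
  a_5 = -2·-22 + -3·4 + 2·4 + -3·-1 = 43
  a_6 = -2·43 + -3·-22 + 2·4 + -3·4 = -24
  a_7 = -2·-24 + -3·43 + 2·-22 + -3·4 = -137
  a_8 = -2·-137 + -3·-24 + 2·43 + -3·-22 = 498
  a_9 = -2·498 + -3·-137 + 2·-24 + -3·43 = -762
  a_10 = -2·-762 + -3·498 + 2·-137 + -3·-24 = -172
  a_11 = -2·-172 + -3·-762 + 2·498 + -3·-137 = 4037
  a_12 = -2·4037 + -3·-172 + 2·-762 + -3·498 = -10576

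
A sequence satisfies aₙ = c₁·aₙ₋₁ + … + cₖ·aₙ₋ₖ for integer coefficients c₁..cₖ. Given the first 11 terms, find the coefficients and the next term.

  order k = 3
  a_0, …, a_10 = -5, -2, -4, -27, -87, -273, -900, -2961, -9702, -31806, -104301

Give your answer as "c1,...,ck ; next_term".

3,0,3 ; -342009

  a_3 = 3·-4 + 0·-2 + 3·-5 = -27
  a_4 = 3·-27 + 0·-4 + 3·-2 = -87
  a_5 = 3·-87 + 0·-27 + 3·-4 = -273
  a_6 = 3·-273 + 0·-87 + 3·-27 = -900
  a_7 = 3·-900 + 0·-273 + 3·-87 = -2961
  a_8 = 3·-2961 + 0·-900 + 3·-273 = -9702
  a_9 = 3·-9702 + 0·-2961 + 3·-900 = -31806
  a_10 = 3·-31806 + 0·-9702 + 3·-2961 = -104301
  a_11 = 3·-104301 + 0·-31806 + 3·-9702 = -342009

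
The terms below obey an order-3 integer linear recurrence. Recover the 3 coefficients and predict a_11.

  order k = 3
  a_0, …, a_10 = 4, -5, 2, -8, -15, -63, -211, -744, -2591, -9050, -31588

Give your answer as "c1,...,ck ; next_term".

  a_3 = 3·2 + 2·-5 + -1·4 = -8
  a_4 = 3·-8 + 2·2 + -1·-5 = -15
  a_5 = 3·-15 + 2·-8 + -1·2 = -63
  a_6 = 3·-63 + 2·-15 + -1·-8 = -211
  a_7 = 3·-211 + 2·-63 + -1·-15 = -744
  a_8 = 3·-744 + 2·-211 + -1·-63 = -2591
  a_9 = 3·-2591 + 2·-744 + -1·-211 = -9050
  a_10 = 3·-9050 + 2·-2591 + -1·-744 = -31588
  a_11 = 3·-31588 + 2·-9050 + -1·-2591 = -110273

3,2,-1 ; -110273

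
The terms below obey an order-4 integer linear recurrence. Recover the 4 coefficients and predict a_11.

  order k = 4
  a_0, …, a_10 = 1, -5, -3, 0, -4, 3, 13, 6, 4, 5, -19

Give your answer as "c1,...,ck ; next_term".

  a_4 = 1·0 + -1·-3 + 1·-5 + -2·1 = -4
  a_5 = 1·-4 + -1·0 + 1·-3 + -2·-5 = 3
  a_6 = 1·3 + -1·-4 + 1·0 + -2·-3 = 13
  a_7 = 1·13 + -1·3 + 1·-4 + -2·0 = 6
  a_8 = 1·6 + -1·13 + 1·3 + -2·-4 = 4
  a_9 = 1·4 + -1·6 + 1·13 + -2·3 = 5
  a_10 = 1·5 + -1·4 + 1·6 + -2·13 = -19
  a_11 = 1·-19 + -1·5 + 1·4 + -2·6 = -32

1,-1,1,-2 ; -32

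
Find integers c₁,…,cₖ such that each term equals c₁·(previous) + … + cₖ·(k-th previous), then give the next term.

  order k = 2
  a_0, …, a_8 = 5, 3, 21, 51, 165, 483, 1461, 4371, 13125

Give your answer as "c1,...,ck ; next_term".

2,3 ; 39363

  a_2 = 2·3 + 3·5 = 21
  a_3 = 2·21 + 3·3 = 51
  a_4 = 2·51 + 3·21 = 165
  a_5 = 2·165 + 3·51 = 483
  a_6 = 2·483 + 3·165 = 1461
  a_7 = 2·1461 + 3·483 = 4371
  a_8 = 2·4371 + 3·1461 = 13125
  a_9 = 2·13125 + 3·4371 = 39363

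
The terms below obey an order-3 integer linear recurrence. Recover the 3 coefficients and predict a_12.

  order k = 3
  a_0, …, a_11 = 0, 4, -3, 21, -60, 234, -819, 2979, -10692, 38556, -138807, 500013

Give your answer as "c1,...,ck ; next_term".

-3,3,3 ; -1800792

  a_3 = -3·-3 + 3·4 + 3·0 = 21
  a_4 = -3·21 + 3·-3 + 3·4 = -60
  a_5 = -3·-60 + 3·21 + 3·-3 = 234
  a_6 = -3·234 + 3·-60 + 3·21 = -819
  a_7 = -3·-819 + 3·234 + 3·-60 = 2979
  a_8 = -3·2979 + 3·-819 + 3·234 = -10692
  a_9 = -3·-10692 + 3·2979 + 3·-819 = 38556
  a_10 = -3·38556 + 3·-10692 + 3·2979 = -138807
  a_11 = -3·-138807 + 3·38556 + 3·-10692 = 500013
  a_12 = -3·500013 + 3·-138807 + 3·38556 = -1800792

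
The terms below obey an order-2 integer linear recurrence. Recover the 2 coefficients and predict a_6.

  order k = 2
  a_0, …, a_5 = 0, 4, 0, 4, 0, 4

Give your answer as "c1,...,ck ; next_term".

0,1 ; 0

  a_2 = 0·4 + 1·0 = 0
  a_3 = 0·0 + 1·4 = 4
  a_4 = 0·4 + 1·0 = 0
  a_5 = 0·0 + 1·4 = 4
  a_6 = 0·4 + 1·0 = 0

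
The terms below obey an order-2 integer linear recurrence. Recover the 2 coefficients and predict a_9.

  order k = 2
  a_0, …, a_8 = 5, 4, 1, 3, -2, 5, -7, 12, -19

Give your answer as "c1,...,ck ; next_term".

-1,1 ; 31

  a_2 = -1·4 + 1·5 = 1
  a_3 = -1·1 + 1·4 = 3
  a_4 = -1·3 + 1·1 = -2
  a_5 = -1·-2 + 1·3 = 5
  a_6 = -1·5 + 1·-2 = -7
  a_7 = -1·-7 + 1·5 = 12
  a_8 = -1·12 + 1·-7 = -19
  a_9 = -1·-19 + 1·12 = 31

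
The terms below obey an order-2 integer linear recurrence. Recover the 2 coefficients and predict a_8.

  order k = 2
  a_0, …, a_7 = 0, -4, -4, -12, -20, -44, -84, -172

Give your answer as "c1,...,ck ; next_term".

  a_2 = 1·-4 + 2·0 = -4
  a_3 = 1·-4 + 2·-4 = -12
  a_4 = 1·-12 + 2·-4 = -20
  a_5 = 1·-20 + 2·-12 = -44
  a_6 = 1·-44 + 2·-20 = -84
  a_7 = 1·-84 + 2·-44 = -172
  a_8 = 1·-172 + 2·-84 = -340

1,2 ; -340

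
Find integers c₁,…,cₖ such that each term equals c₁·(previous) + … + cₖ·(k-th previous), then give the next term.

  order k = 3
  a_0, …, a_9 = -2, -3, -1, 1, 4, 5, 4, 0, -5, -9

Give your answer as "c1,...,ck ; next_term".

1,0,-1 ; -9

  a_3 = 1·-1 + 0·-3 + -1·-2 = 1
  a_4 = 1·1 + 0·-1 + -1·-3 = 4
  a_5 = 1·4 + 0·1 + -1·-1 = 5
  a_6 = 1·5 + 0·4 + -1·1 = 4
  a_7 = 1·4 + 0·5 + -1·4 = 0
  a_8 = 1·0 + 0·4 + -1·5 = -5
  a_9 = 1·-5 + 0·0 + -1·4 = -9
  a_10 = 1·-9 + 0·-5 + -1·0 = -9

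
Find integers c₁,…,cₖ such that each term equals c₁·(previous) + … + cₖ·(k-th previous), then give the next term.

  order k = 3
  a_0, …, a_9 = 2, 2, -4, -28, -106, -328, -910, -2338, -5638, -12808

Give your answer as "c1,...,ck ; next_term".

  a_3 = 4·-4 + -3·2 + -3·2 = -28
  a_4 = 4·-28 + -3·-4 + -3·2 = -106
  a_5 = 4·-106 + -3·-28 + -3·-4 = -328
  a_6 = 4·-328 + -3·-106 + -3·-28 = -910
  a_7 = 4·-910 + -3·-328 + -3·-106 = -2338
  a_8 = 4·-2338 + -3·-910 + -3·-328 = -5638
  a_9 = 4·-5638 + -3·-2338 + -3·-910 = -12808
  a_10 = 4·-12808 + -3·-5638 + -3·-2338 = -27304

4,-3,-3 ; -27304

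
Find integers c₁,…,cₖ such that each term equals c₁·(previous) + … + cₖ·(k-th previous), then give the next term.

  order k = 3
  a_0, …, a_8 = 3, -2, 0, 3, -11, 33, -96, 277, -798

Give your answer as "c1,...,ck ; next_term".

  a_3 = -3·0 + 0·-2 + 1·3 = 3
  a_4 = -3·3 + 0·0 + 1·-2 = -11
  a_5 = -3·-11 + 0·3 + 1·0 = 33
  a_6 = -3·33 + 0·-11 + 1·3 = -96
  a_7 = -3·-96 + 0·33 + 1·-11 = 277
  a_8 = -3·277 + 0·-96 + 1·33 = -798
  a_9 = -3·-798 + 0·277 + 1·-96 = 2298

-3,0,1 ; 2298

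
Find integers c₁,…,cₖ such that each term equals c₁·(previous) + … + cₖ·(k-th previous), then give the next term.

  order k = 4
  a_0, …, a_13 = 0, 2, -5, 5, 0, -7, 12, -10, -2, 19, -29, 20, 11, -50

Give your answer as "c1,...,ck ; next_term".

-1,-1,0,-1 ; 68

  a_4 = -1·5 + -1·-5 + 0·2 + -1·0 = 0
  a_5 = -1·0 + -1·5 + 0·-5 + -1·2 = -7
  a_6 = -1·-7 + -1·0 + 0·5 + -1·-5 = 12
  a_7 = -1·12 + -1·-7 + 0·0 + -1·5 = -10
  a_8 = -1·-10 + -1·12 + 0·-7 + -1·0 = -2
  a_9 = -1·-2 + -1·-10 + 0·12 + -1·-7 = 19
  a_10 = -1·19 + -1·-2 + 0·-10 + -1·12 = -29
  a_11 = -1·-29 + -1·19 + 0·-2 + -1·-10 = 20
  a_12 = -1·20 + -1·-29 + 0·19 + -1·-2 = 11
  a_13 = -1·11 + -1·20 + 0·-29 + -1·19 = -50
  a_14 = -1·-50 + -1·11 + 0·20 + -1·-29 = 68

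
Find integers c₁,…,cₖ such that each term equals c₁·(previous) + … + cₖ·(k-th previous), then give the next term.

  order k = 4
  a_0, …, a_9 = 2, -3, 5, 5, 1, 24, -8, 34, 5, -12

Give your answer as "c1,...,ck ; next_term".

  a_4 = 0·5 + 2·5 + 1·-3 + -3·2 = 1
  a_5 = 0·1 + 2·5 + 1·5 + -3·-3 = 24
  a_6 = 0·24 + 2·1 + 1·5 + -3·5 = -8
  a_7 = 0·-8 + 2·24 + 1·1 + -3·5 = 34
  a_8 = 0·34 + 2·-8 + 1·24 + -3·1 = 5
  a_9 = 0·5 + 2·34 + 1·-8 + -3·24 = -12
  a_10 = 0·-12 + 2·5 + 1·34 + -3·-8 = 68

0,2,1,-3 ; 68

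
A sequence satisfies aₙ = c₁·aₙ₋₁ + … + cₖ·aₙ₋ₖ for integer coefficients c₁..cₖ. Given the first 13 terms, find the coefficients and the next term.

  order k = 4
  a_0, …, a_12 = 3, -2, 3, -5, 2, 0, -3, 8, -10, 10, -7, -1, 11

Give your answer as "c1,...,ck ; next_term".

  a_4 = -1·-5 + 0·3 + 0·-2 + -1·3 = 2
  a_5 = -1·2 + 0·-5 + 0·3 + -1·-2 = 0
  a_6 = -1·0 + 0·2 + 0·-5 + -1·3 = -3
  a_7 = -1·-3 + 0·0 + 0·2 + -1·-5 = 8
  a_8 = -1·8 + 0·-3 + 0·0 + -1·2 = -10
  a_9 = -1·-10 + 0·8 + 0·-3 + -1·0 = 10
  a_10 = -1·10 + 0·-10 + 0·8 + -1·-3 = -7
  a_11 = -1·-7 + 0·10 + 0·-10 + -1·8 = -1
  a_12 = -1·-1 + 0·-7 + 0·10 + -1·-10 = 11
  a_13 = -1·11 + 0·-1 + 0·-7 + -1·10 = -21

-1,0,0,-1 ; -21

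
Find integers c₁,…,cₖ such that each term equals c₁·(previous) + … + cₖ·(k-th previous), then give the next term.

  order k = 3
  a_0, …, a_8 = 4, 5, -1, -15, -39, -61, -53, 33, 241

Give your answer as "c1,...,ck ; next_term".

2,-1,-2 ; 555

  a_3 = 2·-1 + -1·5 + -2·4 = -15
  a_4 = 2·-15 + -1·-1 + -2·5 = -39
  a_5 = 2·-39 + -1·-15 + -2·-1 = -61
  a_6 = 2·-61 + -1·-39 + -2·-15 = -53
  a_7 = 2·-53 + -1·-61 + -2·-39 = 33
  a_8 = 2·33 + -1·-53 + -2·-61 = 241
  a_9 = 2·241 + -1·33 + -2·-53 = 555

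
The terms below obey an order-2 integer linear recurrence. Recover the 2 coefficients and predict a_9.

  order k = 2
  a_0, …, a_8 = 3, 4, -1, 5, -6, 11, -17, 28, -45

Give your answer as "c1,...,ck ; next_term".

  a_2 = -1·4 + 1·3 = -1
  a_3 = -1·-1 + 1·4 = 5
  a_4 = -1·5 + 1·-1 = -6
  a_5 = -1·-6 + 1·5 = 11
  a_6 = -1·11 + 1·-6 = -17
  a_7 = -1·-17 + 1·11 = 28
  a_8 = -1·28 + 1·-17 = -45
  a_9 = -1·-45 + 1·28 = 73

-1,1 ; 73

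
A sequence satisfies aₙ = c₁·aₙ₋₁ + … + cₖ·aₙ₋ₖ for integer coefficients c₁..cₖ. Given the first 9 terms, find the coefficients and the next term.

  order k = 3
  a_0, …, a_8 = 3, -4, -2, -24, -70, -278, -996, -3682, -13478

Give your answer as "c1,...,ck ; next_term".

  a_3 = 3·-2 + 3·-4 + -2·3 = -24
  a_4 = 3·-24 + 3·-2 + -2·-4 = -70
  a_5 = 3·-70 + 3·-24 + -2·-2 = -278
  a_6 = 3·-278 + 3·-70 + -2·-24 = -996
  a_7 = 3·-996 + 3·-278 + -2·-70 = -3682
  a_8 = 3·-3682 + 3·-996 + -2·-278 = -13478
  a_9 = 3·-13478 + 3·-3682 + -2·-996 = -49488

3,3,-2 ; -49488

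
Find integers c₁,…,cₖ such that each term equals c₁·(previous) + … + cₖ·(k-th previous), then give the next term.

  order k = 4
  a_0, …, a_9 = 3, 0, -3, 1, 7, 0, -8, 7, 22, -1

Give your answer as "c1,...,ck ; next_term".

  a_4 = 1·1 + -1·-3 + 2·0 + 1·3 = 7
  a_5 = 1·7 + -1·1 + 2·-3 + 1·0 = 0
  a_6 = 1·0 + -1·7 + 2·1 + 1·-3 = -8
  a_7 = 1·-8 + -1·0 + 2·7 + 1·1 = 7
  a_8 = 1·7 + -1·-8 + 2·0 + 1·7 = 22
  a_9 = 1·22 + -1·7 + 2·-8 + 1·0 = -1
  a_10 = 1·-1 + -1·22 + 2·7 + 1·-8 = -17

1,-1,2,1 ; -17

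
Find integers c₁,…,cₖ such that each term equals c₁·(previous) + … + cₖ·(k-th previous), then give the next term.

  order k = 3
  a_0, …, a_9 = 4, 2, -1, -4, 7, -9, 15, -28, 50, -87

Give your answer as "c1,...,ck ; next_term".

  a_3 = -2·-1 + -1·2 + -1·4 = -4
  a_4 = -2·-4 + -1·-1 + -1·2 = 7
  a_5 = -2·7 + -1·-4 + -1·-1 = -9
  a_6 = -2·-9 + -1·7 + -1·-4 = 15
  a_7 = -2·15 + -1·-9 + -1·7 = -28
  a_8 = -2·-28 + -1·15 + -1·-9 = 50
  a_9 = -2·50 + -1·-28 + -1·15 = -87
  a_10 = -2·-87 + -1·50 + -1·-28 = 152

-2,-1,-1 ; 152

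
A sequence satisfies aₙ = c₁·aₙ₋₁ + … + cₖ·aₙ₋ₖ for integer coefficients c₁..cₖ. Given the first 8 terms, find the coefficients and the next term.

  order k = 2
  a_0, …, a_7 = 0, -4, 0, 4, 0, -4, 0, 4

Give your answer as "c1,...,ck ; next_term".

0,-1 ; 0

  a_2 = 0·-4 + -1·0 = 0
  a_3 = 0·0 + -1·-4 = 4
  a_4 = 0·4 + -1·0 = 0
  a_5 = 0·0 + -1·4 = -4
  a_6 = 0·-4 + -1·0 = 0
  a_7 = 0·0 + -1·-4 = 4
  a_8 = 0·4 + -1·0 = 0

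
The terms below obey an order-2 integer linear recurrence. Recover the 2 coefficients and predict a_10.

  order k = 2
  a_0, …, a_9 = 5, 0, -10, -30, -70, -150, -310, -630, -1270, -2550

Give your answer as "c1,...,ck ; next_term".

3,-2 ; -5110

  a_2 = 3·0 + -2·5 = -10
  a_3 = 3·-10 + -2·0 = -30
  a_4 = 3·-30 + -2·-10 = -70
  a_5 = 3·-70 + -2·-30 = -150
  a_6 = 3·-150 + -2·-70 = -310
  a_7 = 3·-310 + -2·-150 = -630
  a_8 = 3·-630 + -2·-310 = -1270
  a_9 = 3·-1270 + -2·-630 = -2550
  a_10 = 3·-2550 + -2·-1270 = -5110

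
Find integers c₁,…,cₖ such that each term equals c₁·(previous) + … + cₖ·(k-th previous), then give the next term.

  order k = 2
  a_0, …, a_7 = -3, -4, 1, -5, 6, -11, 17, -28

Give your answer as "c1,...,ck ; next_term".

-1,1 ; 45

  a_2 = -1·-4 + 1·-3 = 1
  a_3 = -1·1 + 1·-4 = -5
  a_4 = -1·-5 + 1·1 = 6
  a_5 = -1·6 + 1·-5 = -11
  a_6 = -1·-11 + 1·6 = 17
  a_7 = -1·17 + 1·-11 = -28
  a_8 = -1·-28 + 1·17 = 45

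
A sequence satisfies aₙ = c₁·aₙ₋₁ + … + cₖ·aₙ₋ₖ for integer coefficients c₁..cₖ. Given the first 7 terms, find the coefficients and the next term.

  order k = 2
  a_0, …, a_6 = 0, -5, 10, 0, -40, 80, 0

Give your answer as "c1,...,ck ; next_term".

-2,-4 ; -320

  a_2 = -2·-5 + -4·0 = 10
  a_3 = -2·10 + -4·-5 = 0
  a_4 = -2·0 + -4·10 = -40
  a_5 = -2·-40 + -4·0 = 80
  a_6 = -2·80 + -4·-40 = 0
  a_7 = -2·0 + -4·80 = -320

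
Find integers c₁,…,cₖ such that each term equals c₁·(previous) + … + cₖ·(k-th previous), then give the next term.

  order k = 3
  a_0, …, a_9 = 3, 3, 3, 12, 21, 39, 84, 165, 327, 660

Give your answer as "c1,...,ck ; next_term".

1,1,2 ; 1317

  a_3 = 1·3 + 1·3 + 2·3 = 12
  a_4 = 1·12 + 1·3 + 2·3 = 21
  a_5 = 1·21 + 1·12 + 2·3 = 39
  a_6 = 1·39 + 1·21 + 2·12 = 84
  a_7 = 1·84 + 1·39 + 2·21 = 165
  a_8 = 1·165 + 1·84 + 2·39 = 327
  a_9 = 1·327 + 1·165 + 2·84 = 660
  a_10 = 1·660 + 1·327 + 2·165 = 1317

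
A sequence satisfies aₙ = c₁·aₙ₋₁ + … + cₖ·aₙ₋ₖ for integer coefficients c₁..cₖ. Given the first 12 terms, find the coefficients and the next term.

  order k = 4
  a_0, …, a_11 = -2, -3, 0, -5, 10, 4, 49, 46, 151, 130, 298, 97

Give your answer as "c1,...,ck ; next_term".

1,3,-3,-3 ; 148

  a_4 = 1·-5 + 3·0 + -3·-3 + -3·-2 = 10
  a_5 = 1·10 + 3·-5 + -3·0 + -3·-3 = 4
  a_6 = 1·4 + 3·10 + -3·-5 + -3·0 = 49
  a_7 = 1·49 + 3·4 + -3·10 + -3·-5 = 46
  a_8 = 1·46 + 3·49 + -3·4 + -3·10 = 151
  a_9 = 1·151 + 3·46 + -3·49 + -3·4 = 130
  a_10 = 1·130 + 3·151 + -3·46 + -3·49 = 298
  a_11 = 1·298 + 3·130 + -3·151 + -3·46 = 97
  a_12 = 1·97 + 3·298 + -3·130 + -3·151 = 148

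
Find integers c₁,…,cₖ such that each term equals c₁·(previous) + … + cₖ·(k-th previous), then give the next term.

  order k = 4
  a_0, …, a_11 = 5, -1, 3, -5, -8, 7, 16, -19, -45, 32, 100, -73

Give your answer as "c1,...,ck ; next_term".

  a_4 = 1·-5 + -2·3 + 2·-1 + 1·5 = -8
  a_5 = 1·-8 + -2·-5 + 2·3 + 1·-1 = 7
  a_6 = 1·7 + -2·-8 + 2·-5 + 1·3 = 16
  a_7 = 1·16 + -2·7 + 2·-8 + 1·-5 = -19
  a_8 = 1·-19 + -2·16 + 2·7 + 1·-8 = -45
  a_9 = 1·-45 + -2·-19 + 2·16 + 1·7 = 32
  a_10 = 1·32 + -2·-45 + 2·-19 + 1·16 = 100
  a_11 = 1·100 + -2·32 + 2·-45 + 1·-19 = -73
  a_12 = 1·-73 + -2·100 + 2·32 + 1·-45 = -254

1,-2,2,1 ; -254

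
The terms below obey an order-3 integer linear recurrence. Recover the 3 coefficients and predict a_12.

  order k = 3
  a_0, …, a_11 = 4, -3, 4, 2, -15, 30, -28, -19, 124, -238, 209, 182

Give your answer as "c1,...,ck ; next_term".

  a_3 = -2·4 + -2·-3 + 1·4 = 2
  a_4 = -2·2 + -2·4 + 1·-3 = -15
  a_5 = -2·-15 + -2·2 + 1·4 = 30
  a_6 = -2·30 + -2·-15 + 1·2 = -28
  a_7 = -2·-28 + -2·30 + 1·-15 = -19
  a_8 = -2·-19 + -2·-28 + 1·30 = 124
  a_9 = -2·124 + -2·-19 + 1·-28 = -238
  a_10 = -2·-238 + -2·124 + 1·-19 = 209
  a_11 = -2·209 + -2·-238 + 1·124 = 182
  a_12 = -2·182 + -2·209 + 1·-238 = -1020

-2,-2,1 ; -1020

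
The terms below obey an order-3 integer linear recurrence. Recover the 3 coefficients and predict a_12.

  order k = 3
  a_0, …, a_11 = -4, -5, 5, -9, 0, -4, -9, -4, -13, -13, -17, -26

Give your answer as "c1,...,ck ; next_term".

0,1,1 ; -30

  a_3 = 0·5 + 1·-5 + 1·-4 = -9
  a_4 = 0·-9 + 1·5 + 1·-5 = 0
  a_5 = 0·0 + 1·-9 + 1·5 = -4
  a_6 = 0·-4 + 1·0 + 1·-9 = -9
  a_7 = 0·-9 + 1·-4 + 1·0 = -4
  a_8 = 0·-4 + 1·-9 + 1·-4 = -13
  a_9 = 0·-13 + 1·-4 + 1·-9 = -13
  a_10 = 0·-13 + 1·-13 + 1·-4 = -17
  a_11 = 0·-17 + 1·-13 + 1·-13 = -26
  a_12 = 0·-26 + 1·-17 + 1·-13 = -30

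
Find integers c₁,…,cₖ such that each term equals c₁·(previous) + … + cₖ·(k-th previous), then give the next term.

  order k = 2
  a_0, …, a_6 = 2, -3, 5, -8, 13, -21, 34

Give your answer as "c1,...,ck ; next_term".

-1,1 ; -55

  a_2 = -1·-3 + 1·2 = 5
  a_3 = -1·5 + 1·-3 = -8
  a_4 = -1·-8 + 1·5 = 13
  a_5 = -1·13 + 1·-8 = -21
  a_6 = -1·-21 + 1·13 = 34
  a_7 = -1·34 + 1·-21 = -55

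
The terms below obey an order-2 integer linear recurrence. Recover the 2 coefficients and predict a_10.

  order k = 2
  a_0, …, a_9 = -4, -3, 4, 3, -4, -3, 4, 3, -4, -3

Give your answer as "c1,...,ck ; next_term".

  a_2 = 0·-3 + -1·-4 = 4
  a_3 = 0·4 + -1·-3 = 3
  a_4 = 0·3 + -1·4 = -4
  a_5 = 0·-4 + -1·3 = -3
  a_6 = 0·-3 + -1·-4 = 4
  a_7 = 0·4 + -1·-3 = 3
  a_8 = 0·3 + -1·4 = -4
  a_9 = 0·-4 + -1·3 = -3
  a_10 = 0·-3 + -1·-4 = 4

0,-1 ; 4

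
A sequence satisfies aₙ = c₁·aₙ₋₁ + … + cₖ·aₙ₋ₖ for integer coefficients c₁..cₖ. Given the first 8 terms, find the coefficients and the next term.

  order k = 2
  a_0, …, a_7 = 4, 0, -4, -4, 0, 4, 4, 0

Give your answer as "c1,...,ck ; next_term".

1,-1 ; -4

  a_2 = 1·0 + -1·4 = -4
  a_3 = 1·-4 + -1·0 = -4
  a_4 = 1·-4 + -1·-4 = 0
  a_5 = 1·0 + -1·-4 = 4
  a_6 = 1·4 + -1·0 = 4
  a_7 = 1·4 + -1·4 = 0
  a_8 = 1·0 + -1·4 = -4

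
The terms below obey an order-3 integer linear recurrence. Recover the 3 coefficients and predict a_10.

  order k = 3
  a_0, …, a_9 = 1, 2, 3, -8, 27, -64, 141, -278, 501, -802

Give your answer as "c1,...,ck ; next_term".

-3,-1,3 ; 1071

  a_3 = -3·3 + -1·2 + 3·1 = -8
  a_4 = -3·-8 + -1·3 + 3·2 = 27
  a_5 = -3·27 + -1·-8 + 3·3 = -64
  a_6 = -3·-64 + -1·27 + 3·-8 = 141
  a_7 = -3·141 + -1·-64 + 3·27 = -278
  a_8 = -3·-278 + -1·141 + 3·-64 = 501
  a_9 = -3·501 + -1·-278 + 3·141 = -802
  a_10 = -3·-802 + -1·501 + 3·-278 = 1071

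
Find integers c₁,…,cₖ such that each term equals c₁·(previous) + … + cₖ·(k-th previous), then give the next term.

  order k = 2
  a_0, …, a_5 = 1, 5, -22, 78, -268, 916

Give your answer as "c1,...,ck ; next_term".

-4,-2 ; -3128

  a_2 = -4·5 + -2·1 = -22
  a_3 = -4·-22 + -2·5 = 78
  a_4 = -4·78 + -2·-22 = -268
  a_5 = -4·-268 + -2·78 = 916
  a_6 = -4·916 + -2·-268 = -3128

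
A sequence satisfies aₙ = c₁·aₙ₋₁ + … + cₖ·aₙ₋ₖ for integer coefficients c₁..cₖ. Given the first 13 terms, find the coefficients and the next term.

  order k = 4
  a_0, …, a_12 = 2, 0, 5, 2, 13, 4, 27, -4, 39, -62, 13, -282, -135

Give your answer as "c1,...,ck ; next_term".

1,3,-3,-2 ; -896

  a_4 = 1·2 + 3·5 + -3·0 + -2·2 = 13
  a_5 = 1·13 + 3·2 + -3·5 + -2·0 = 4
  a_6 = 1·4 + 3·13 + -3·2 + -2·5 = 27
  a_7 = 1·27 + 3·4 + -3·13 + -2·2 = -4
  a_8 = 1·-4 + 3·27 + -3·4 + -2·13 = 39
  a_9 = 1·39 + 3·-4 + -3·27 + -2·4 = -62
  a_10 = 1·-62 + 3·39 + -3·-4 + -2·27 = 13
  a_11 = 1·13 + 3·-62 + -3·39 + -2·-4 = -282
  a_12 = 1·-282 + 3·13 + -3·-62 + -2·39 = -135
  a_13 = 1·-135 + 3·-282 + -3·13 + -2·-62 = -896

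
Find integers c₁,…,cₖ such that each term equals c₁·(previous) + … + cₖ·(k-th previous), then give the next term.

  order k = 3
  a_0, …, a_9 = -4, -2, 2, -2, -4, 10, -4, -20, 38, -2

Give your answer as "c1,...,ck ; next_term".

-1,-2,1 ; -94

  a_3 = -1·2 + -2·-2 + 1·-4 = -2
  a_4 = -1·-2 + -2·2 + 1·-2 = -4
  a_5 = -1·-4 + -2·-2 + 1·2 = 10
  a_6 = -1·10 + -2·-4 + 1·-2 = -4
  a_7 = -1·-4 + -2·10 + 1·-4 = -20
  a_8 = -1·-20 + -2·-4 + 1·10 = 38
  a_9 = -1·38 + -2·-20 + 1·-4 = -2
  a_10 = -1·-2 + -2·38 + 1·-20 = -94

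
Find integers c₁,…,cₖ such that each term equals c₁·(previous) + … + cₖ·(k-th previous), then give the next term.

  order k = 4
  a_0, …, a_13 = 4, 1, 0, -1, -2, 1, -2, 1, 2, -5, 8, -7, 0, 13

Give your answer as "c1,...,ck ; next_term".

  a_4 = -1·-1 + 0·0 + 1·1 + -1·4 = -2
  a_5 = -1·-2 + 0·-1 + 1·0 + -1·1 = 1
  a_6 = -1·1 + 0·-2 + 1·-1 + -1·0 = -2
  a_7 = -1·-2 + 0·1 + 1·-2 + -1·-1 = 1
  a_8 = -1·1 + 0·-2 + 1·1 + -1·-2 = 2
  a_9 = -1·2 + 0·1 + 1·-2 + -1·1 = -5
  a_10 = -1·-5 + 0·2 + 1·1 + -1·-2 = 8
  a_11 = -1·8 + 0·-5 + 1·2 + -1·1 = -7
  a_12 = -1·-7 + 0·8 + 1·-5 + -1·2 = 0
  a_13 = -1·0 + 0·-7 + 1·8 + -1·-5 = 13
  a_14 = -1·13 + 0·0 + 1·-7 + -1·8 = -28

-1,0,1,-1 ; -28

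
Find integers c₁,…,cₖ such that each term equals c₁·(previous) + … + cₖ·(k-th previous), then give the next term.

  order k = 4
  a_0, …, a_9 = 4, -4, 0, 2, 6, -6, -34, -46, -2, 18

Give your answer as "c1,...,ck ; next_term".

3,-4,4,4 ; -258

  a_4 = 3·2 + -4·0 + 4·-4 + 4·4 = 6
  a_5 = 3·6 + -4·2 + 4·0 + 4·-4 = -6
  a_6 = 3·-6 + -4·6 + 4·2 + 4·0 = -34
  a_7 = 3·-34 + -4·-6 + 4·6 + 4·2 = -46
  a_8 = 3·-46 + -4·-34 + 4·-6 + 4·6 = -2
  a_9 = 3·-2 + -4·-46 + 4·-34 + 4·-6 = 18
  a_10 = 3·18 + -4·-2 + 4·-46 + 4·-34 = -258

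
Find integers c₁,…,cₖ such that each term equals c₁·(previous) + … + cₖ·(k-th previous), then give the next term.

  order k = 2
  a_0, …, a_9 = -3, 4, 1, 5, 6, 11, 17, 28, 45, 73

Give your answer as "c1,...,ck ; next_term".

1,1 ; 118

  a_2 = 1·4 + 1·-3 = 1
  a_3 = 1·1 + 1·4 = 5
  a_4 = 1·5 + 1·1 = 6
  a_5 = 1·6 + 1·5 = 11
  a_6 = 1·11 + 1·6 = 17
  a_7 = 1·17 + 1·11 = 28
  a_8 = 1·28 + 1·17 = 45
  a_9 = 1·45 + 1·28 = 73
  a_10 = 1·73 + 1·45 = 118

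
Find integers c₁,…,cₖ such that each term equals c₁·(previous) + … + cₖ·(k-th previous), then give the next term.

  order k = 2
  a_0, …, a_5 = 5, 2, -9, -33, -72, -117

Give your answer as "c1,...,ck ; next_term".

  a_2 = 3·2 + -3·5 = -9
  a_3 = 3·-9 + -3·2 = -33
  a_4 = 3·-33 + -3·-9 = -72
  a_5 = 3·-72 + -3·-33 = -117
  a_6 = 3·-117 + -3·-72 = -135

3,-3 ; -135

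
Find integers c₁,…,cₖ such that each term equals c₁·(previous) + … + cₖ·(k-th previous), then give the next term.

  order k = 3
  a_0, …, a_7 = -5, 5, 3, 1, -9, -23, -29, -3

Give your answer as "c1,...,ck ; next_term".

  a_3 = 2·3 + -2·5 + -1·-5 = 1
  a_4 = 2·1 + -2·3 + -1·5 = -9
  a_5 = 2·-9 + -2·1 + -1·3 = -23
  a_6 = 2·-23 + -2·-9 + -1·1 = -29
  a_7 = 2·-29 + -2·-23 + -1·-9 = -3
  a_8 = 2·-3 + -2·-29 + -1·-23 = 75

2,-2,-1 ; 75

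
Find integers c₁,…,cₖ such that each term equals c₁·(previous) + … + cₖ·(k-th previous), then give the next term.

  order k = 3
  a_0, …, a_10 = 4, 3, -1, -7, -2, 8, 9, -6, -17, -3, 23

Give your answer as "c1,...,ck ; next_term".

  a_3 = 0·-1 + -1·3 + -1·4 = -7
  a_4 = 0·-7 + -1·-1 + -1·3 = -2
  a_5 = 0·-2 + -1·-7 + -1·-1 = 8
  a_6 = 0·8 + -1·-2 + -1·-7 = 9
  a_7 = 0·9 + -1·8 + -1·-2 = -6
  a_8 = 0·-6 + -1·9 + -1·8 = -17
  a_9 = 0·-17 + -1·-6 + -1·9 = -3
  a_10 = 0·-3 + -1·-17 + -1·-6 = 23
  a_11 = 0·23 + -1·-3 + -1·-17 = 20

0,-1,-1 ; 20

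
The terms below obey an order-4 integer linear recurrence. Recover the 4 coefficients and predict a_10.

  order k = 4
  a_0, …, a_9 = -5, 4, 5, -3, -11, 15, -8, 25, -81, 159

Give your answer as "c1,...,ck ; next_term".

-1,1,-1,3 ; -289

  a_4 = -1·-3 + 1·5 + -1·4 + 3·-5 = -11
  a_5 = -1·-11 + 1·-3 + -1·5 + 3·4 = 15
  a_6 = -1·15 + 1·-11 + -1·-3 + 3·5 = -8
  a_7 = -1·-8 + 1·15 + -1·-11 + 3·-3 = 25
  a_8 = -1·25 + 1·-8 + -1·15 + 3·-11 = -81
  a_9 = -1·-81 + 1·25 + -1·-8 + 3·15 = 159
  a_10 = -1·159 + 1·-81 + -1·25 + 3·-8 = -289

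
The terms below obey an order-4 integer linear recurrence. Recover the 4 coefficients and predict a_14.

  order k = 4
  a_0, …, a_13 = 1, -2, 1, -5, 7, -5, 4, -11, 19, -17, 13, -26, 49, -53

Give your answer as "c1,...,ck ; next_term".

-1,-1,-1,1 ; 43

  a_4 = -1·-5 + -1·1 + -1·-2 + 1·1 = 7
  a_5 = -1·7 + -1·-5 + -1·1 + 1·-2 = -5
  a_6 = -1·-5 + -1·7 + -1·-5 + 1·1 = 4
  a_7 = -1·4 + -1·-5 + -1·7 + 1·-5 = -11
  a_8 = -1·-11 + -1·4 + -1·-5 + 1·7 = 19
  a_9 = -1·19 + -1·-11 + -1·4 + 1·-5 = -17
  a_10 = -1·-17 + -1·19 + -1·-11 + 1·4 = 13
  a_11 = -1·13 + -1·-17 + -1·19 + 1·-11 = -26
  a_12 = -1·-26 + -1·13 + -1·-17 + 1·19 = 49
  a_13 = -1·49 + -1·-26 + -1·13 + 1·-17 = -53
  a_14 = -1·-53 + -1·49 + -1·-26 + 1·13 = 43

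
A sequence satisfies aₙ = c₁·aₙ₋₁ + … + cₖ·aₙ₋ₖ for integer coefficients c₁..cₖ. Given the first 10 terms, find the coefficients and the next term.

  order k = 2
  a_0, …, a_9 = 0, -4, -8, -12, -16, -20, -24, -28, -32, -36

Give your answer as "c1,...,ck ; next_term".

2,-1 ; -40

  a_2 = 2·-4 + -1·0 = -8
  a_3 = 2·-8 + -1·-4 = -12
  a_4 = 2·-12 + -1·-8 = -16
  a_5 = 2·-16 + -1·-12 = -20
  a_6 = 2·-20 + -1·-16 = -24
  a_7 = 2·-24 + -1·-20 = -28
  a_8 = 2·-28 + -1·-24 = -32
  a_9 = 2·-32 + -1·-28 = -36
  a_10 = 2·-36 + -1·-32 = -40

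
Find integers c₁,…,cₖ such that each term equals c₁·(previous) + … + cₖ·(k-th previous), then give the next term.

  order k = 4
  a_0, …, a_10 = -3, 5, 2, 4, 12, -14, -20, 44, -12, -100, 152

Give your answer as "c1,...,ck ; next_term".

  a_4 = 0·4 + -2·2 + 2·5 + -2·-3 = 12
  a_5 = 0·12 + -2·4 + 2·2 + -2·5 = -14
  a_6 = 0·-14 + -2·12 + 2·4 + -2·2 = -20
  a_7 = 0·-20 + -2·-14 + 2·12 + -2·4 = 44
  a_8 = 0·44 + -2·-20 + 2·-14 + -2·12 = -12
  a_9 = 0·-12 + -2·44 + 2·-20 + -2·-14 = -100
  a_10 = 0·-100 + -2·-12 + 2·44 + -2·-20 = 152
  a_11 = 0·152 + -2·-100 + 2·-12 + -2·44 = 88

0,-2,2,-2 ; 88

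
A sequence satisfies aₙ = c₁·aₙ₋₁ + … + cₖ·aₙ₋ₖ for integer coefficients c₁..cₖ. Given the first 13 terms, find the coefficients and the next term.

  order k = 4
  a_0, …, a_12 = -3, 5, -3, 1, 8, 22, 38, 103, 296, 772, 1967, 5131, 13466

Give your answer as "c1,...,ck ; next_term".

2,0,3,3 ; 35149

  a_4 = 2·1 + 0·-3 + 3·5 + 3·-3 = 8
  a_5 = 2·8 + 0·1 + 3·-3 + 3·5 = 22
  a_6 = 2·22 + 0·8 + 3·1 + 3·-3 = 38
  a_7 = 2·38 + 0·22 + 3·8 + 3·1 = 103
  a_8 = 2·103 + 0·38 + 3·22 + 3·8 = 296
  a_9 = 2·296 + 0·103 + 3·38 + 3·22 = 772
  a_10 = 2·772 + 0·296 + 3·103 + 3·38 = 1967
  a_11 = 2·1967 + 0·772 + 3·296 + 3·103 = 5131
  a_12 = 2·5131 + 0·1967 + 3·772 + 3·296 = 13466
  a_13 = 2·13466 + 0·5131 + 3·1967 + 3·772 = 35149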